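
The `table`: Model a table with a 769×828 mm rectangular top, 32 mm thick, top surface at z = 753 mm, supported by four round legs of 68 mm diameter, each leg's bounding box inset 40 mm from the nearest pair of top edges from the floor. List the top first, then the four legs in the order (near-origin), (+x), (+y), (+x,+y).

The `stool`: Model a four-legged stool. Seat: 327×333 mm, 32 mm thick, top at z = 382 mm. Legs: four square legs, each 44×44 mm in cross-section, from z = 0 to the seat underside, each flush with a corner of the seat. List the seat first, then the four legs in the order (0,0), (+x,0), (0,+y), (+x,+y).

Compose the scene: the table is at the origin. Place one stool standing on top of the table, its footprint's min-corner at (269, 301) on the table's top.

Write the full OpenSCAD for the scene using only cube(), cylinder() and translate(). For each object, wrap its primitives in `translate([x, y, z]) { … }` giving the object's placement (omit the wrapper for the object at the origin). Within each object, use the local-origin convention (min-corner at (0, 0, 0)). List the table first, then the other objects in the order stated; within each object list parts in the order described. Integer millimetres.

translate([0, 0, 721]) cube([769, 828, 32]);
translate([74, 74, 0]) cylinder(h = 721, r = 34);
translate([695, 74, 0]) cylinder(h = 721, r = 34);
translate([74, 754, 0]) cylinder(h = 721, r = 34);
translate([695, 754, 0]) cylinder(h = 721, r = 34);
translate([269, 301, 753]) {
  translate([0, 0, 350]) cube([327, 333, 32]);
  cube([44, 44, 350]);
  translate([283, 0, 0]) cube([44, 44, 350]);
  translate([0, 289, 0]) cube([44, 44, 350]);
  translate([283, 289, 0]) cube([44, 44, 350]);
}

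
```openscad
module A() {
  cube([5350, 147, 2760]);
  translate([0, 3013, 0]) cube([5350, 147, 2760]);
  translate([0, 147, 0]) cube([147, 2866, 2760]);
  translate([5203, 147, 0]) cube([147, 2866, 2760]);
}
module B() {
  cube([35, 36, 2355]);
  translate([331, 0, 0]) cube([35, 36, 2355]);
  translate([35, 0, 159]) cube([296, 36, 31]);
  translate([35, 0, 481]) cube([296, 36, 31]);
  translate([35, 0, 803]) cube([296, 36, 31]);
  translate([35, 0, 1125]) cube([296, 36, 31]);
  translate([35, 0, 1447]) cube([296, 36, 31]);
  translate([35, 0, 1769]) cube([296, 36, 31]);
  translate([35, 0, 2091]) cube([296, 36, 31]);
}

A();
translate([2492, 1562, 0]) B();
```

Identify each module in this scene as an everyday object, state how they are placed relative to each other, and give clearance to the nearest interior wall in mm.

Clearances: x = 2345, y = 1415; minimum 1415 mm.

A is a house frame. B is a ladder. The ladder sits inside the house frame, centred. The clearance to the nearest interior wall is 1415 mm.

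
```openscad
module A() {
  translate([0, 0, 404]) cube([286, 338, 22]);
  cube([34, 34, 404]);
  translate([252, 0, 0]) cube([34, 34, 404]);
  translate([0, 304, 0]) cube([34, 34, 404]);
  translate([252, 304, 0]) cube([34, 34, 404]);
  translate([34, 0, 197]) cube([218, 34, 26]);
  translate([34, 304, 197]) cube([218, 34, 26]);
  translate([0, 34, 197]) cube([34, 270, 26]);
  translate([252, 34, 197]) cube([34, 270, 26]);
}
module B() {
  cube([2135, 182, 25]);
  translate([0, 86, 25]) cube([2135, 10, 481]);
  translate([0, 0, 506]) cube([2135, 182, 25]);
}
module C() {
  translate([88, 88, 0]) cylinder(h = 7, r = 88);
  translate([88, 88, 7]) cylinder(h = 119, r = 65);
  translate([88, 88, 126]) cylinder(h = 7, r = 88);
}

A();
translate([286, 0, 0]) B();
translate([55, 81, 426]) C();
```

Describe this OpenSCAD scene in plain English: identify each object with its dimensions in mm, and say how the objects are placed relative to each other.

A is a four-legged stool. The seat is 286×338 mm, 22 mm thick, top at z = 426 mm. It stands on four square legs, each 34×34 mm in cross-section, from z = 0 to the seat underside, each flush with a corner of the seat. Four stretchers, 34 mm wide and 26 mm tall, connect adjacent legs with their undersides at z = 197 mm, each running between the inner faces of the legs it joins and aligned with the legs' outer faces on the other axis.

B is an I-beam lying along x, 2135 mm long. Overall section height 531 mm. Two flanges 182 mm wide (y) and 25 mm thick, one on the floor and one at the top; a web 10 mm thick runs between them, centred on the flange width.

C is a spool: two coaxial disc flanges of radius 88 mm and thickness 7 mm, joined by a core cylinder of radius 65 mm and height 119 mm. The lower flange rests on z = 0 and the three cylinders share a vertical axis.

The I-beam is against the stool's +x side, with their −y faces flush. The spool is on top of the stool, centred.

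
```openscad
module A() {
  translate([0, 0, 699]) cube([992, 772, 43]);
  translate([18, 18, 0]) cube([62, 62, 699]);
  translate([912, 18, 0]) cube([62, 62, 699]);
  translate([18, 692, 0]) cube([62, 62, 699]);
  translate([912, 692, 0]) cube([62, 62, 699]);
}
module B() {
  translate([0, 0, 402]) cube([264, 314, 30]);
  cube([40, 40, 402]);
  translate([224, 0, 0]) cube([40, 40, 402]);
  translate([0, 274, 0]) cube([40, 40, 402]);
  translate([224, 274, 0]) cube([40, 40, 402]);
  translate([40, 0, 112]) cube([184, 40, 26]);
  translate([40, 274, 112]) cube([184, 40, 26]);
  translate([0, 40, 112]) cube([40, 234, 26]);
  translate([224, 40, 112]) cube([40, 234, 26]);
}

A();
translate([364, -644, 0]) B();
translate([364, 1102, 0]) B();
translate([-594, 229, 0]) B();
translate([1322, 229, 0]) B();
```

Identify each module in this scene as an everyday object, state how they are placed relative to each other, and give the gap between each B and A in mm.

Each stool's nearest face is 330 mm from the table's bounding box.

A is a table. B is a stool. Four stools sit around the table at the −y, +y, −x, +x sides. The gap between each stool and the table is 330 mm.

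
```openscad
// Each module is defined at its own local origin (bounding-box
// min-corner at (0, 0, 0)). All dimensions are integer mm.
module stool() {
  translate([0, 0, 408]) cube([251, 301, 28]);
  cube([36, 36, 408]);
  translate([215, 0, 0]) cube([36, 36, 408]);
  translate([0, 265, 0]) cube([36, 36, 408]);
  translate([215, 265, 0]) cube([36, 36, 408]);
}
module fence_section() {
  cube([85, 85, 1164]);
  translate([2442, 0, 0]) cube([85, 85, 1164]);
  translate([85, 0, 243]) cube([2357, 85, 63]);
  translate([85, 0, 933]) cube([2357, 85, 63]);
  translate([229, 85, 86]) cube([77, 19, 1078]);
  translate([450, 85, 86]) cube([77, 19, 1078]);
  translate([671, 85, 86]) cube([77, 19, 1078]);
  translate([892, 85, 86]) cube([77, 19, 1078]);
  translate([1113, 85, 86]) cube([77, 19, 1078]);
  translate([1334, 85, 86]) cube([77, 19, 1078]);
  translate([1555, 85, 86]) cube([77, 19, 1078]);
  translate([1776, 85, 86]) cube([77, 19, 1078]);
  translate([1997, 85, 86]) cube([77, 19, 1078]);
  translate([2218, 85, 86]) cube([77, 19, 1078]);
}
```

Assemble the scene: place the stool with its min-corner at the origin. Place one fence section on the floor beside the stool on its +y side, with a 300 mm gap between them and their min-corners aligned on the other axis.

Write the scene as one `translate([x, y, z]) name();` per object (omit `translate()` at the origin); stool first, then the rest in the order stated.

stool();
translate([0, 601, 0]) fence_section();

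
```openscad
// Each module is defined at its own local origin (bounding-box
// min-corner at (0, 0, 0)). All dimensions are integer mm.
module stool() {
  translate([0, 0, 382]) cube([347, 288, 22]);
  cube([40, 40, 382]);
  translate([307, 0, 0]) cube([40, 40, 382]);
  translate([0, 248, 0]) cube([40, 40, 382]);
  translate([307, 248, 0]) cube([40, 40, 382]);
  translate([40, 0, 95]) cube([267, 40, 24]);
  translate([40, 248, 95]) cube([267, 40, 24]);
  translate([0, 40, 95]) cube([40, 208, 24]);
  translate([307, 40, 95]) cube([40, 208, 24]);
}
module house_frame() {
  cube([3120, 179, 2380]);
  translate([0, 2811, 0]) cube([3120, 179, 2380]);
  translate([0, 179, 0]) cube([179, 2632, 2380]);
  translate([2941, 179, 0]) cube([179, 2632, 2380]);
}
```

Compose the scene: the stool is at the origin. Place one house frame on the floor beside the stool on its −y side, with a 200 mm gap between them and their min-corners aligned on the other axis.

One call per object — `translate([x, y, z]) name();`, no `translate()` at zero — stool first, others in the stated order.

stool();
translate([0, -3190, 0]) house_frame();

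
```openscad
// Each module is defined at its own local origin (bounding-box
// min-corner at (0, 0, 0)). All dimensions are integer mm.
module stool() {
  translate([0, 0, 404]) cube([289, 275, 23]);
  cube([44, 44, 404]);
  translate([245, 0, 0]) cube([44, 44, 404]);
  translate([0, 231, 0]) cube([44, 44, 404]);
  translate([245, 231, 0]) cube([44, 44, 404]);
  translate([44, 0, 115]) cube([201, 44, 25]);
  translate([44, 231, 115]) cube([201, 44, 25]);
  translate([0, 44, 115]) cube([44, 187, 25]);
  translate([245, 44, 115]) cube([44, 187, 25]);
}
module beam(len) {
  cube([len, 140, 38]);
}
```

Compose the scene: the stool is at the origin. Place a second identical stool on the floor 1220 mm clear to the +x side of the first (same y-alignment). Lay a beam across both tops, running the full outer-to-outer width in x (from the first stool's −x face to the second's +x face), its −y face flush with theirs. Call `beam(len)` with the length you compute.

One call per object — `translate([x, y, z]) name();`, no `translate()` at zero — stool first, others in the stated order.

stool();
translate([1509, 0, 0]) stool();
translate([0, 0, 427]) beam(1798);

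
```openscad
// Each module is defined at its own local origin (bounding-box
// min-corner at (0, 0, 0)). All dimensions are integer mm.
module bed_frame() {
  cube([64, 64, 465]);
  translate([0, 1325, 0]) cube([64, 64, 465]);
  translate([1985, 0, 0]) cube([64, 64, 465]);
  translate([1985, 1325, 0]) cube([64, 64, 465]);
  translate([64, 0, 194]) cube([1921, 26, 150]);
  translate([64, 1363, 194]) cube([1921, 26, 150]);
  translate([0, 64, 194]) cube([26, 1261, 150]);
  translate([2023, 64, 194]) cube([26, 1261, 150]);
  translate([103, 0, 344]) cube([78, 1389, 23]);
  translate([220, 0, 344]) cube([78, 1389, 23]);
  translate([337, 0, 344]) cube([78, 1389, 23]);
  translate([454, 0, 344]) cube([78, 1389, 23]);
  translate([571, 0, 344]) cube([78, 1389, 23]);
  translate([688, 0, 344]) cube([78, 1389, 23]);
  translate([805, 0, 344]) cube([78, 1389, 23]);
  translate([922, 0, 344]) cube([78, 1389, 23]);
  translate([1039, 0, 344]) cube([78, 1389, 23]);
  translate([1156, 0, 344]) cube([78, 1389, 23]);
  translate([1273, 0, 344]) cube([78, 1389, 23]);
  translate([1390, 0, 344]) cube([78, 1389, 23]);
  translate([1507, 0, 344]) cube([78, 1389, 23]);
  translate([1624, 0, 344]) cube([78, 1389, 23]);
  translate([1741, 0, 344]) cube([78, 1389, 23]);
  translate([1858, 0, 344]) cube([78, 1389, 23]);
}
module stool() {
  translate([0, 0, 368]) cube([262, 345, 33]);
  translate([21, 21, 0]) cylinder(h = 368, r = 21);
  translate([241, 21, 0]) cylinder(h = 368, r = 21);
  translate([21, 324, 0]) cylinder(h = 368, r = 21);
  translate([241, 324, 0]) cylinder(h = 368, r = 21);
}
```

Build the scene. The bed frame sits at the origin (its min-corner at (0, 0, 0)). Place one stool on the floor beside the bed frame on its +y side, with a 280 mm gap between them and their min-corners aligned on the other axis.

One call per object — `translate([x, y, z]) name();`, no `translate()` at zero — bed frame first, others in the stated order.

bed_frame();
translate([0, 1669, 0]) stool();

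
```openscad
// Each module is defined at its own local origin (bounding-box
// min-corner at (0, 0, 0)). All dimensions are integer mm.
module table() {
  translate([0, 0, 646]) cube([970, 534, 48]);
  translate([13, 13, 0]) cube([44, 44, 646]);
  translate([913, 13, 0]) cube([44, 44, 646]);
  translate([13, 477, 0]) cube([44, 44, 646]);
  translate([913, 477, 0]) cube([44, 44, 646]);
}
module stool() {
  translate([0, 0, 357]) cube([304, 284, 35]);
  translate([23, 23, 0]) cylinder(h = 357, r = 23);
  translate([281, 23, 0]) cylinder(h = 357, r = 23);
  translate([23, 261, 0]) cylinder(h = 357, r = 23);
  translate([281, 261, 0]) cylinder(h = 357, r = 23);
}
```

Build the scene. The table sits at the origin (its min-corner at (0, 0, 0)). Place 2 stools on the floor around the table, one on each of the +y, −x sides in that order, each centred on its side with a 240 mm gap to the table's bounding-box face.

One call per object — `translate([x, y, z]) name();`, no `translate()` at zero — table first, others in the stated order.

table();
translate([333, 774, 0]) stool();
translate([-544, 125, 0]) stool();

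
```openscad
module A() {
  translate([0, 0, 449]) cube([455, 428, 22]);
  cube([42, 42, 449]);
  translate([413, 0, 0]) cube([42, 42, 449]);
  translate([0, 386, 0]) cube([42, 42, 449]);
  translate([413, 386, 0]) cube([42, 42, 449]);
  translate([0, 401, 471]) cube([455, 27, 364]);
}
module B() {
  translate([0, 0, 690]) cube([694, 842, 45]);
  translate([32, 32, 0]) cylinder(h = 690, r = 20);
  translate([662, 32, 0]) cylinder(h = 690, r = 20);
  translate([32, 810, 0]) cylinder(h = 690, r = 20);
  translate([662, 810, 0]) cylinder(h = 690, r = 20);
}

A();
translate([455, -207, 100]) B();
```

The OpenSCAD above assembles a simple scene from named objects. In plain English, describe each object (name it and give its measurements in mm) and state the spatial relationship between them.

A is a chair. The seat is a 455×428×22 mm slab with its top at z = 471 mm, on four 42×42 mm corner legs (flush with the seat edges, standing on z = 0). A flat backrest 27 mm thick, 364 mm tall, spans the full seat width and rises from the seat top along its +y edge, rear face flush with the rear of the seat.

B is a rectangular dining table. The top is 694×842×45 mm with its upper surface at z = 735 mm. It stands on four round legs of 40 mm diameter, each leg's bounding box inset 12 mm from the nearest pair of top edges, running from the floor to the underside of the top.

The table is beside the chair with their tops flush at z = 835.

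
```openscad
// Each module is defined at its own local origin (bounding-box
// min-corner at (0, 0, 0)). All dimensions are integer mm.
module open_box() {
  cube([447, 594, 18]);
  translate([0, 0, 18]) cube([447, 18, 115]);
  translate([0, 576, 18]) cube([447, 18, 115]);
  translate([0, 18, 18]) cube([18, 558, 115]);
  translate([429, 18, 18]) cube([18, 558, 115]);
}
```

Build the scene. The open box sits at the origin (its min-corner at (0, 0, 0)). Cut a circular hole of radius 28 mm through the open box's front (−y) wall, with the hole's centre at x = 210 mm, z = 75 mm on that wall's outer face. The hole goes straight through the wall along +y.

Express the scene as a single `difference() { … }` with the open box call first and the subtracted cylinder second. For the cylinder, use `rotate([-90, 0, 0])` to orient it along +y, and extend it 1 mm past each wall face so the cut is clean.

difference() {
  open_box();
  translate([210, -1, 75]) rotate([-90, 0, 0]) cylinder(h = 20, r = 28);
}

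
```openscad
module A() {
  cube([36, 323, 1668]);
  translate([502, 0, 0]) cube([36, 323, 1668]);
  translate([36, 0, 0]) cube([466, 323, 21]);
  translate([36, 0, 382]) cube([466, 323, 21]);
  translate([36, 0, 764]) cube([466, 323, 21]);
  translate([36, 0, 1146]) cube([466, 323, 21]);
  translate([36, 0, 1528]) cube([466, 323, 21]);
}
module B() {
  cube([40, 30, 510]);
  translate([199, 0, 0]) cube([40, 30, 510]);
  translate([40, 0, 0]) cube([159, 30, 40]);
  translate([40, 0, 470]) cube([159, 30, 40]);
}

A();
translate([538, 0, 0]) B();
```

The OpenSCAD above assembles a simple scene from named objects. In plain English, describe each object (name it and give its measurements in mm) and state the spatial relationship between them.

A is an open bookshelf. Two side panels, each 36 mm thick, 323 mm deep and 1668 mm tall, stand 538 mm apart (outside-to-outside). Between them sit 5 shelves, each 21 mm thick and 323 mm deep, spanning the full gap between the sides. The bottom shelf rests on the floor (its underside at z = 0) and the clear gap between one shelf's top and the next shelf's underside is 361 mm.

B is a picture frame with a 159×430 mm rectangular opening (x by z) and a uniform 40 mm border on every side. Frame depth is 30 mm along y. It is built from two vertical stiles running the full outside height and two horizontal rails spanning the gap between the stiles.

The picture frame is against the bookshelf's +x side, with their −y faces flush.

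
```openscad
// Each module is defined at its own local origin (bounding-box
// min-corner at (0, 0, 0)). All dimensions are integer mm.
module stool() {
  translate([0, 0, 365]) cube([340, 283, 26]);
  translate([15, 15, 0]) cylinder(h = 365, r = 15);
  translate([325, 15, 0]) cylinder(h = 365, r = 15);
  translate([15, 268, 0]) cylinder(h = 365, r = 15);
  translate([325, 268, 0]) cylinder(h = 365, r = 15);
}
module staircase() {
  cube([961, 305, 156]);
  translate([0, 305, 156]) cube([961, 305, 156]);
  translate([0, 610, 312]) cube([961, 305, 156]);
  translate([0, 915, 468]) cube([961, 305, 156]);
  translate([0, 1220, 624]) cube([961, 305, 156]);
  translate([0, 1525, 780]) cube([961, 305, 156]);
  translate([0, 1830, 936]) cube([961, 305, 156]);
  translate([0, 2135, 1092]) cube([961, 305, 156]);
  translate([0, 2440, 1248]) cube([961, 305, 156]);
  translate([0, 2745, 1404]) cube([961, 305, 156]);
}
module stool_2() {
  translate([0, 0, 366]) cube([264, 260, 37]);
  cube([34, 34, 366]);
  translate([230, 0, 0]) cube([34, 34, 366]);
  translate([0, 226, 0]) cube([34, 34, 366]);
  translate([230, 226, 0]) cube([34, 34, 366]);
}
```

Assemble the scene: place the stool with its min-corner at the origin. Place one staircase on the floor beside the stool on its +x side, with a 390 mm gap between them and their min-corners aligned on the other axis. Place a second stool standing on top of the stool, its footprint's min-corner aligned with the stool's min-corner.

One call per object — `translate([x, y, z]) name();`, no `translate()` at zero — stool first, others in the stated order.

stool();
translate([730, 0, 0]) staircase();
translate([0, 0, 391]) stool_2();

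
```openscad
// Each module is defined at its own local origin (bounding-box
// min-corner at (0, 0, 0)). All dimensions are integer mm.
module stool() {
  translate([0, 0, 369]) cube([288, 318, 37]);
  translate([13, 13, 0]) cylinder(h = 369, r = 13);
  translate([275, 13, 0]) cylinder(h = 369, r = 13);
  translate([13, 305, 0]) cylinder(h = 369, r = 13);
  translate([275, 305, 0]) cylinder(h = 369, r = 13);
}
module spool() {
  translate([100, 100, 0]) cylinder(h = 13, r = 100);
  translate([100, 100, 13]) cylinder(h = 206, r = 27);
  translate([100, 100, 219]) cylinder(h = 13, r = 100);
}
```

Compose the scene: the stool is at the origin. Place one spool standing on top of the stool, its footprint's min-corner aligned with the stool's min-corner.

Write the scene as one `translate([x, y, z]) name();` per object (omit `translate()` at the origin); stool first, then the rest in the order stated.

stool();
translate([0, 0, 406]) spool();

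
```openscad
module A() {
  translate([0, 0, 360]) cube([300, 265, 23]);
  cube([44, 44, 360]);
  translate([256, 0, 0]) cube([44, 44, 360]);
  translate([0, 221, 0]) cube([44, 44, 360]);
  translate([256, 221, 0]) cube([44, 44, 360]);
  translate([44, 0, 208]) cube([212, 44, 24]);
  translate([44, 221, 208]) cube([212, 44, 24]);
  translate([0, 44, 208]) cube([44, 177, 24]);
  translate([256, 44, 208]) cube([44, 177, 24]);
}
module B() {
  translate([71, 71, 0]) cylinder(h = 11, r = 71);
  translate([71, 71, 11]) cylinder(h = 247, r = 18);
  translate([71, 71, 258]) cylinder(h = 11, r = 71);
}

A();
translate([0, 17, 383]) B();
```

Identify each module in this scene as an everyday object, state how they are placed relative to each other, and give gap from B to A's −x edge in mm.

A is a stool. B is a spool. The spool is on top of the stool. The gap from the spool to the stool's −x edge is 0 mm.

The spool's min-x is at 0; the stool's min-x is 0; gap = 0 mm.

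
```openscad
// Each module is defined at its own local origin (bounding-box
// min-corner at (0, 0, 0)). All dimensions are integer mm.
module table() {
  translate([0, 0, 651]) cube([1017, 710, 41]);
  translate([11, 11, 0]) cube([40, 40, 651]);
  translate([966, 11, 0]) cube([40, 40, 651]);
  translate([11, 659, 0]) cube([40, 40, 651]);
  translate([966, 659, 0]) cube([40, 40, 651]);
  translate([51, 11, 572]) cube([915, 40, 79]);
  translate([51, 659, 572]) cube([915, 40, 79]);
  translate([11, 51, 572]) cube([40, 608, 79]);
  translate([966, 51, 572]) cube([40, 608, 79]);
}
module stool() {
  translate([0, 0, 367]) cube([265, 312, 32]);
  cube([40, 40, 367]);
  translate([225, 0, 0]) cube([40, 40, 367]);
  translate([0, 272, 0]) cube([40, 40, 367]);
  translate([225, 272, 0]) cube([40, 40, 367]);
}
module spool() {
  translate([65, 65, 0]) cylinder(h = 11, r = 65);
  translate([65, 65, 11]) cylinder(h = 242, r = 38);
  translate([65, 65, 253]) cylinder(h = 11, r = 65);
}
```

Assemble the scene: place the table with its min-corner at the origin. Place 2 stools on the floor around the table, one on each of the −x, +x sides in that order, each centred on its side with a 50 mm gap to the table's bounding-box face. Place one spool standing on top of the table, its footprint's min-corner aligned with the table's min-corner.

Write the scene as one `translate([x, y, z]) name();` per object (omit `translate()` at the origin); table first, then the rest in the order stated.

table();
translate([-315, 199, 0]) stool();
translate([1067, 199, 0]) stool();
translate([0, 0, 692]) spool();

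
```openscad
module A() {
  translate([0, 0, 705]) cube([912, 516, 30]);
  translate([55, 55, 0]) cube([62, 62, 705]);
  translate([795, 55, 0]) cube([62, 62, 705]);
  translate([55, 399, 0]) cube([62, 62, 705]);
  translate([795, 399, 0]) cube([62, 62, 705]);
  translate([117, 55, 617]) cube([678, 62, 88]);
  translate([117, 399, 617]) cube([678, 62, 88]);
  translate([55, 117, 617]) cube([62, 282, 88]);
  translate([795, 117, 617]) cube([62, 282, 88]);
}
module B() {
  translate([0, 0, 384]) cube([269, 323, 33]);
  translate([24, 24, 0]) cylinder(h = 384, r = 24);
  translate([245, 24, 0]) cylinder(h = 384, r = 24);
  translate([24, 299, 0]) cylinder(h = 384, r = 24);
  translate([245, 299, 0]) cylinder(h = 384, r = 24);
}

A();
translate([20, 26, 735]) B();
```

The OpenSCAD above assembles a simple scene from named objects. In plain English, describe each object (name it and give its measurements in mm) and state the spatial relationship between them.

A is a table with a 912×516 mm rectangular top, 30 mm thick, top surface at z = 735 mm, supported by four 62×62 mm square legs, each inset 55 mm from the nearest pair of top edges, running from the floor. Four apron rails, 62 mm thick and 88 mm tall, run between adjacent legs with their top edges flush with the underside of the top and their outer faces flush with the legs' outer faces.

B is a four-legged stool. The seat is a 269×323×33 mm slab whose top surface is at z = 417 mm; four round legs, each 48 mm in diameter, run from the floor (z = 0) to the underside of the seat, each leg's axis is inset half a diameter from the nearest pair of seat edges (so the leg's bounding box is flush with the corner).

The stool is on top of the table.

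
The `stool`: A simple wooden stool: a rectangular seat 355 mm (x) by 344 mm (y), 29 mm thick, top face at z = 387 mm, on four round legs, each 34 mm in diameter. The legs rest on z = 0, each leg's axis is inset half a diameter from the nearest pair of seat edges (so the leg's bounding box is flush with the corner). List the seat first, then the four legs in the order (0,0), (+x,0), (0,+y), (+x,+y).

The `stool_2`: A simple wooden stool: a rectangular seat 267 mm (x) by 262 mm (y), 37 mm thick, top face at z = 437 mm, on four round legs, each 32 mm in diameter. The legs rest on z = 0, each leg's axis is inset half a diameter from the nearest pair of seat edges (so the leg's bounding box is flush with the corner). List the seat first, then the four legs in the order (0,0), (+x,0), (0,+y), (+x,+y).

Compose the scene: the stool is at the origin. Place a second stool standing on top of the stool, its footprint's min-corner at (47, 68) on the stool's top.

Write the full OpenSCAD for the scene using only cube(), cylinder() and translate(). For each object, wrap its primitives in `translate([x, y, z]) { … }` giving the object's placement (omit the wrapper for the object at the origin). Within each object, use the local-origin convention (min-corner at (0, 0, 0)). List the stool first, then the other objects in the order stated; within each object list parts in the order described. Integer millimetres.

translate([0, 0, 358]) cube([355, 344, 29]);
translate([17, 17, 0]) cylinder(h = 358, r = 17);
translate([338, 17, 0]) cylinder(h = 358, r = 17);
translate([17, 327, 0]) cylinder(h = 358, r = 17);
translate([338, 327, 0]) cylinder(h = 358, r = 17);
translate([47, 68, 387]) {
  translate([0, 0, 400]) cube([267, 262, 37]);
  translate([16, 16, 0]) cylinder(h = 400, r = 16);
  translate([251, 16, 0]) cylinder(h = 400, r = 16);
  translate([16, 246, 0]) cylinder(h = 400, r = 16);
  translate([251, 246, 0]) cylinder(h = 400, r = 16);
}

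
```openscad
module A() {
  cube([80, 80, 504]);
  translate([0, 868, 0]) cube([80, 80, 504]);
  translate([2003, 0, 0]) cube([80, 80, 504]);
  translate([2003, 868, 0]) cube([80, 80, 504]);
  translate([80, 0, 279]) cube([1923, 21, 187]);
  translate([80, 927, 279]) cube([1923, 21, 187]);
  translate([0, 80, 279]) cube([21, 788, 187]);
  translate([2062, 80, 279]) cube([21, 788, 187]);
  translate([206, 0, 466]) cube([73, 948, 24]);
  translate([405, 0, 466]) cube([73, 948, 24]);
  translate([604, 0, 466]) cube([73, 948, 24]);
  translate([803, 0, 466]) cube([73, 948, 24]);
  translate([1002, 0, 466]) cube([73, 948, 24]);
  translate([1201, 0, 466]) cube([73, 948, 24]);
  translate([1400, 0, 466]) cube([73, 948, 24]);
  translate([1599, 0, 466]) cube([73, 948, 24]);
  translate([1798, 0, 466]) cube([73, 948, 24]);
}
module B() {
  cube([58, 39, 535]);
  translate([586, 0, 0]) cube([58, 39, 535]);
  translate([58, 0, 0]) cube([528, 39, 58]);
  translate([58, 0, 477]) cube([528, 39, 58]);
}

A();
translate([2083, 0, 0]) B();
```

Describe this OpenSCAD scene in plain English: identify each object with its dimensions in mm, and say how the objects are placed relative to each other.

A is a bed frame 2083 mm long (x) by 948 mm wide (y). Four 80×80 mm corner posts, 504 mm tall, at the corners of the footprint. Four rails of 21 mm thickness and 187 mm height run between adjacent posts with their undersides at z = 279 mm, their outer faces flush with the outside of the frame (the two x-running rails run between the posts' inner faces; the two y-running rails run between the posts' inner faces). 9 slats, each 73 mm wide (x) and 24 mm thick, lie across the top of the two x-running rails, running the full 948 mm width of the frame in y; the slats are evenly spaced along x between the inner faces of the end posts with equal gaps (rounded down to the nearest mm) at the −x end and between each pair — any rounding remainder accumulates at the +x end.

B is a rectangular picture frame lying in the x–z plane (depth along y). The opening is 528 mm wide (x) by 419 mm tall (z), surrounded by a border 58 mm wide on all four sides. The frame is 39 mm deep and is made of two full-height vertical stiles with two horizontal rails fitted between them.

The picture frame is against the bed frame's +x side, with their −y faces flush.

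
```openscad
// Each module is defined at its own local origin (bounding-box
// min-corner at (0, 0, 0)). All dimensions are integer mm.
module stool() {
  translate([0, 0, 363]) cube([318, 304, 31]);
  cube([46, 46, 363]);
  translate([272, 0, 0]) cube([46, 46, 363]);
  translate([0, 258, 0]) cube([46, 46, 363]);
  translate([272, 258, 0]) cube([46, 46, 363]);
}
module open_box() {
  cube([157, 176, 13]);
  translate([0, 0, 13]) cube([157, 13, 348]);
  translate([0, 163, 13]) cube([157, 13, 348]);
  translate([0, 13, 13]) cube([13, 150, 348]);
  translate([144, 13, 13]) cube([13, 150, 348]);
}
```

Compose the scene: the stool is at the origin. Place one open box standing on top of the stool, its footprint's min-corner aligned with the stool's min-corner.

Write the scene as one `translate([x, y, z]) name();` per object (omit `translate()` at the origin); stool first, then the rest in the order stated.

stool();
translate([0, 0, 394]) open_box();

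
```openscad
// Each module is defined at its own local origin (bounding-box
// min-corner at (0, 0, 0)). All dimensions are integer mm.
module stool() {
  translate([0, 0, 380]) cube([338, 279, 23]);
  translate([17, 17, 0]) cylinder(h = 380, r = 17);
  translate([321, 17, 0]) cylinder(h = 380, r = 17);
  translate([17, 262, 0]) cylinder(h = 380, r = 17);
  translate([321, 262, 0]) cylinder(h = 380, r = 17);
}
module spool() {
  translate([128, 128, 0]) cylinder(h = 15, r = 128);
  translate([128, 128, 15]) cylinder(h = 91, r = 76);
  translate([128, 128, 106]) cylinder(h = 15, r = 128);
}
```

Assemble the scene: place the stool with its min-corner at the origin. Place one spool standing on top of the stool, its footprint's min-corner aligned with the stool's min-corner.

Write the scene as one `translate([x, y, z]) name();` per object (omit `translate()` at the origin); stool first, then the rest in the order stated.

stool();
translate([0, 0, 403]) spool();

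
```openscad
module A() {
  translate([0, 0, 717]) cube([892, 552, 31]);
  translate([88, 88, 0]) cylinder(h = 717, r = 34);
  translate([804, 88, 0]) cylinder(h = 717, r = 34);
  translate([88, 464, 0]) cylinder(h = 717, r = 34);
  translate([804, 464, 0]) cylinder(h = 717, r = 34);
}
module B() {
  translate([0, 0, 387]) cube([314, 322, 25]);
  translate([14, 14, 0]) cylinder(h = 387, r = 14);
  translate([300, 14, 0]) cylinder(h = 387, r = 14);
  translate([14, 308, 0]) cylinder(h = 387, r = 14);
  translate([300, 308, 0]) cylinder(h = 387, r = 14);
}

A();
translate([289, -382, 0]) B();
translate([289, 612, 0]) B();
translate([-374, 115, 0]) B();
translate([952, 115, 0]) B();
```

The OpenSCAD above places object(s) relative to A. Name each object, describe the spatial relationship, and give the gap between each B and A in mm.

A is a table. B is a stool. Four stools sit around the table at the −y, +y, −x, +x sides. The gap between each stool and the table is 60 mm.

Each stool's nearest face is 60 mm from the table's bounding box.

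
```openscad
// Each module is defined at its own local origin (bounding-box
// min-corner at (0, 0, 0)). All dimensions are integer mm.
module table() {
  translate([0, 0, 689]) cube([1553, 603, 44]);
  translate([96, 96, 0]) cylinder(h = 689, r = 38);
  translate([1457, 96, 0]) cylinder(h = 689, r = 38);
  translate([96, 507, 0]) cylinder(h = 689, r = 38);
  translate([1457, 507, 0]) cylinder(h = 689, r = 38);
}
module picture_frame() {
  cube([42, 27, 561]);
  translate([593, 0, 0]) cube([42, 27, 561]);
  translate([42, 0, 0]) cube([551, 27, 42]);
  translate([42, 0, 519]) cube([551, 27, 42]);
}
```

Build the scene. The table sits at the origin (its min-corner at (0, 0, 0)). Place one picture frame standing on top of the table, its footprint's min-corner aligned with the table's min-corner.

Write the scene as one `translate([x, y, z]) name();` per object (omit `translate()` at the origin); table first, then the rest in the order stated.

table();
translate([0, 0, 733]) picture_frame();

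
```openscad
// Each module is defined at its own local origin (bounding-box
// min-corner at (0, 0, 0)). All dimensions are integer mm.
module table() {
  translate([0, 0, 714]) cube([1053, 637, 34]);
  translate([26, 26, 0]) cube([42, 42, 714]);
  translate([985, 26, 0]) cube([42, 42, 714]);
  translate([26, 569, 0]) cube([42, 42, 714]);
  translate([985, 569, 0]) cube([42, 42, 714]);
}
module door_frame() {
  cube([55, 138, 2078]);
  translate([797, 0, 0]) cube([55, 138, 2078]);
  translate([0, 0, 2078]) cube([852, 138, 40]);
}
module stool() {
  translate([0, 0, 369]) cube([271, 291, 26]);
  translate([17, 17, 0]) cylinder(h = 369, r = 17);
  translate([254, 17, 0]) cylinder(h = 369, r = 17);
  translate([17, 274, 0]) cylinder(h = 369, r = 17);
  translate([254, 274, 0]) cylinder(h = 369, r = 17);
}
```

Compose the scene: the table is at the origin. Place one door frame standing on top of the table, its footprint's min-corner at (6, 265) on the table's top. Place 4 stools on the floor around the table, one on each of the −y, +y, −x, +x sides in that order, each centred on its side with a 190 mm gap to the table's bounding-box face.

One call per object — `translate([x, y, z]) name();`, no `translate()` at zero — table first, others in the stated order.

table();
translate([6, 265, 748]) door_frame();
translate([391, -481, 0]) stool();
translate([391, 827, 0]) stool();
translate([-461, 173, 0]) stool();
translate([1243, 173, 0]) stool();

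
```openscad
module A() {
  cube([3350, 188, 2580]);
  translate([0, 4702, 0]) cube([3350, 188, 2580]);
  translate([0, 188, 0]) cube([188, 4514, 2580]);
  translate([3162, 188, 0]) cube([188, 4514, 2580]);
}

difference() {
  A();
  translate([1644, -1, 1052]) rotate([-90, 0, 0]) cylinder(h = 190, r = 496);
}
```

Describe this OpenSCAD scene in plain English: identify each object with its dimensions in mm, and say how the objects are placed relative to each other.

A is the wall frame of a small rectangular building: four walls, each 2580 mm tall and 188 mm thick, enclosing a footprint 3350 mm (x) by 4890 mm (y) outside-to-outside, with no floor or roof. The front and back walls (the −y and +y sides) span the full width; the two side walls fit between them.

The house frame has a circular hole of radius 496 mm through its front wall, centred at (x = 1644, z = 1052).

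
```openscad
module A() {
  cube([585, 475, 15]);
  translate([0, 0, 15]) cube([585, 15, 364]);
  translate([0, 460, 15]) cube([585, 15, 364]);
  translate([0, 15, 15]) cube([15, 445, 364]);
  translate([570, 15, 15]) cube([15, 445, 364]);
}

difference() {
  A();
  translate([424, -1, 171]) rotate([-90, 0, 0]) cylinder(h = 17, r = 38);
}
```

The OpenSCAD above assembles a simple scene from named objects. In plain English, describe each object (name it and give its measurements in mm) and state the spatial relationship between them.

A is an open-topped rectangular box: outside dimensions 585×475×379 mm, with a uniform wall and base thickness of 15 mm. The base is a full 585×475 slab on the floor; four walls sit on top of the base. The front and back walls (the −y and +y sides) span the full width; the two side walls fit between them.

The open box has a circular hole of radius 38 mm through its front wall, centred at (x = 424, z = 171).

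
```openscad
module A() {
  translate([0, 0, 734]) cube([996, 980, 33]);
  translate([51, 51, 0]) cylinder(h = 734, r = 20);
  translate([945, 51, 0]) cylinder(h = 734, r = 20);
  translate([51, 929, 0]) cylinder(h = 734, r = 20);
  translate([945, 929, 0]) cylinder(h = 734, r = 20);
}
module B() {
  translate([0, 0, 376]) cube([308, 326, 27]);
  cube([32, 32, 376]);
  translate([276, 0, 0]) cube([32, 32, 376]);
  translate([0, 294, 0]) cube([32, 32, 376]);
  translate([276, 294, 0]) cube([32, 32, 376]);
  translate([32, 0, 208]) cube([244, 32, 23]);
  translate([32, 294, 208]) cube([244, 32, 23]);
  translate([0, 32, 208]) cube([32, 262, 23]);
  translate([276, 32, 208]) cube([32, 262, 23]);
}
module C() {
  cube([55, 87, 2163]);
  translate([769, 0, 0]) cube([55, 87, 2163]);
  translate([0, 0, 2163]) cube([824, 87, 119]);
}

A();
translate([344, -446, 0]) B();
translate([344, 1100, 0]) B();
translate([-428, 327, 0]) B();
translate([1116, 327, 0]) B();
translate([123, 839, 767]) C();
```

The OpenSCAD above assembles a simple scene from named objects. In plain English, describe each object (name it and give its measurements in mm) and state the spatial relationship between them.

A is a table: top 996 mm (x) × 980 mm (y), 33 mm thick, upper face at z = 767 mm, on four round legs of 40 mm diameter, each leg's bounding box inset 31 mm from the nearest pair of top edges, running from z = 0 to the bottom of the top.

B is a four-legged stool. The seat is 308×326 mm, 27 mm thick, top at z = 403 mm. It stands on four square legs, each 32×32 mm in cross-section, from z = 0 to the seat underside, each flush with a corner of the seat. Four stretchers, 32 mm wide and 23 mm tall, connect adjacent legs with their undersides at z = 208 mm, each running between the inner faces of the legs it joins and aligned with the legs' outer faces on the other axis.

C is a door frame. The clear opening is 714 mm wide and 2163 mm high. Two 55 mm wide jambs, 87 mm deep, stand either side of the opening from the floor to the top of the opening. A 119 mm thick head sits across the top of both jambs, spanning the full outside width of the frame.

Four stools sit around the table at the −y, +y, −x, +x sides. The door frame is on top of the table.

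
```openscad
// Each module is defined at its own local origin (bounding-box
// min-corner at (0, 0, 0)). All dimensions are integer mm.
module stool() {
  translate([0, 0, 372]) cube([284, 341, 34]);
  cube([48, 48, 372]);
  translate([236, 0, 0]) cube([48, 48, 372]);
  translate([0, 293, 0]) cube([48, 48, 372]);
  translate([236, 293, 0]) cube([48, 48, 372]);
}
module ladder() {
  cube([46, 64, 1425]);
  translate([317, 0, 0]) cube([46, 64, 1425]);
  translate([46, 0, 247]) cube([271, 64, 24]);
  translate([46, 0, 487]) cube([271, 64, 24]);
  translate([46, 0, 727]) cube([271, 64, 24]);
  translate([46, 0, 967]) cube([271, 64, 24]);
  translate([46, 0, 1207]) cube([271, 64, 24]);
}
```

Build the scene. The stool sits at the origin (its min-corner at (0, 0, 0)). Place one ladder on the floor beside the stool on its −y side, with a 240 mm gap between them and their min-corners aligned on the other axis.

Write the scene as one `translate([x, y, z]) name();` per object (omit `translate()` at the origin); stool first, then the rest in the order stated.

stool();
translate([0, -304, 0]) ladder();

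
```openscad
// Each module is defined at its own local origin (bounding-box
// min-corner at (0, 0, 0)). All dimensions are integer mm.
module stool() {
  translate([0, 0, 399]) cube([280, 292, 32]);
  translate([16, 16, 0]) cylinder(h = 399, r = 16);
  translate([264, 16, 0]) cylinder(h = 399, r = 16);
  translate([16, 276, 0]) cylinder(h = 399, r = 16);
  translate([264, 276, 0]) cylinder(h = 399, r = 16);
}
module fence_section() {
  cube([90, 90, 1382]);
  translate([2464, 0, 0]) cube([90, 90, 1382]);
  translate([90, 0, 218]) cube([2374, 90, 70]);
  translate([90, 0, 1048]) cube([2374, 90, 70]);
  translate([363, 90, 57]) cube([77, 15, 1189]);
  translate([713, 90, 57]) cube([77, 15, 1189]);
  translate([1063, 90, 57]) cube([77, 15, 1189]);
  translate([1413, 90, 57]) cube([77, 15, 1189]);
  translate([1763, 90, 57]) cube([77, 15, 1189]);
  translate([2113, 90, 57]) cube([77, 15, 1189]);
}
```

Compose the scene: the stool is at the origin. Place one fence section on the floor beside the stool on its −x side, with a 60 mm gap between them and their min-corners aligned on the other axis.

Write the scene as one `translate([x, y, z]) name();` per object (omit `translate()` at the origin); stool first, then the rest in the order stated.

stool();
translate([-2614, 0, 0]) fence_section();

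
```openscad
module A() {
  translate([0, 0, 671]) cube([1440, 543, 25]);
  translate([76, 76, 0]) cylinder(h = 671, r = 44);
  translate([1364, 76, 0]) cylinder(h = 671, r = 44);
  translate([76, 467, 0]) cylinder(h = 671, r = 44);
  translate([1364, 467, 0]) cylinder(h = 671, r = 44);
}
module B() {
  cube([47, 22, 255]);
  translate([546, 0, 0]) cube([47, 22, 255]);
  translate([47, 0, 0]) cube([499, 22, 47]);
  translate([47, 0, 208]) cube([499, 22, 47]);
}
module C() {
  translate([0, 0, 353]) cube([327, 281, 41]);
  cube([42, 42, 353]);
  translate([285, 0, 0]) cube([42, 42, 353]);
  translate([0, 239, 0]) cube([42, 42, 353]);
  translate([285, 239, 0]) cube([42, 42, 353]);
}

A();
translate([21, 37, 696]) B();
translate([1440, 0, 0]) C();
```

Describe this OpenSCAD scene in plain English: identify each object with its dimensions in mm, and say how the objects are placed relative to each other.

A is a rectangular dining table. The top is 1440×543×25 mm with its upper surface at z = 696 mm. It stands on four round legs of 88 mm diameter, each leg's bounding box inset 32 mm from the nearest pair of top edges, running from the floor to the underside of the top.

B is a picture frame with a 499×161 mm rectangular opening (x by z) and a uniform 47 mm border on every side. Frame depth is 22 mm along y. It is built from two vertical stiles running the full outside height and two horizontal rails spanning the gap between the stiles.

C is a simple wooden stool: a rectangular seat 327 mm (x) by 281 mm (y), 41 mm thick, top face at z = 394 mm, on four square legs, each 42×42 mm in cross-section. The legs rest on z = 0, each flush with a corner of the seat.

The picture frame is on top of the table. The stool is against the table's +x side, with their −y faces flush.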